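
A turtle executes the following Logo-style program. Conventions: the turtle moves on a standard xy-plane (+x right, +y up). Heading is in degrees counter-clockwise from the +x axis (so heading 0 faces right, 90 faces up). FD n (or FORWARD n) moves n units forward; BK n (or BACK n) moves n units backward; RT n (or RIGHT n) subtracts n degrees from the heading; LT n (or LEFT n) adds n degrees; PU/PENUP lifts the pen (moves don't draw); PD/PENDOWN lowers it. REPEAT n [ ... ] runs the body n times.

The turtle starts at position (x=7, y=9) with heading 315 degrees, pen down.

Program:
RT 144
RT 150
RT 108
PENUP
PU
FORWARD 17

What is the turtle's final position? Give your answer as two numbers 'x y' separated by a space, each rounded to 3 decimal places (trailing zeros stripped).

Executing turtle program step by step:
Start: pos=(7,9), heading=315, pen down
RT 144: heading 315 -> 171
RT 150: heading 171 -> 21
RT 108: heading 21 -> 273
PU: pen up
PU: pen up
FD 17: (7,9) -> (7.89,-7.977) [heading=273, move]
Final: pos=(7.89,-7.977), heading=273, 0 segment(s) drawn

Answer: 7.89 -7.977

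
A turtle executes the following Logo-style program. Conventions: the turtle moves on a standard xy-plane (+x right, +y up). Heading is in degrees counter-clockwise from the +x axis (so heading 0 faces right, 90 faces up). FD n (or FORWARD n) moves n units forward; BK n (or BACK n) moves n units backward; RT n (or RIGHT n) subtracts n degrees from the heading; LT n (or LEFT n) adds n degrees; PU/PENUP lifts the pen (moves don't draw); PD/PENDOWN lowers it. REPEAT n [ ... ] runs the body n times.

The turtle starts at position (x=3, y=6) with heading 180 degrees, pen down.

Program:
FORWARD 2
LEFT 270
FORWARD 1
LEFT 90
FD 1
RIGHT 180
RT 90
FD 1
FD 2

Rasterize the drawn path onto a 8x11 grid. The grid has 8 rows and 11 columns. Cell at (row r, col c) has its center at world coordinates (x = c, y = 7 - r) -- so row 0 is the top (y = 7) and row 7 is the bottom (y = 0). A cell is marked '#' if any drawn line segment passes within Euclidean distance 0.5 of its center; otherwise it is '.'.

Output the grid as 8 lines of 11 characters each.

Answer: ##.........
####.......
#..........
#..........
...........
...........
...........
...........

Derivation:
Segment 0: (3,6) -> (1,6)
Segment 1: (1,6) -> (1,7)
Segment 2: (1,7) -> (0,7)
Segment 3: (0,7) -> (0,6)
Segment 4: (0,6) -> (-0,4)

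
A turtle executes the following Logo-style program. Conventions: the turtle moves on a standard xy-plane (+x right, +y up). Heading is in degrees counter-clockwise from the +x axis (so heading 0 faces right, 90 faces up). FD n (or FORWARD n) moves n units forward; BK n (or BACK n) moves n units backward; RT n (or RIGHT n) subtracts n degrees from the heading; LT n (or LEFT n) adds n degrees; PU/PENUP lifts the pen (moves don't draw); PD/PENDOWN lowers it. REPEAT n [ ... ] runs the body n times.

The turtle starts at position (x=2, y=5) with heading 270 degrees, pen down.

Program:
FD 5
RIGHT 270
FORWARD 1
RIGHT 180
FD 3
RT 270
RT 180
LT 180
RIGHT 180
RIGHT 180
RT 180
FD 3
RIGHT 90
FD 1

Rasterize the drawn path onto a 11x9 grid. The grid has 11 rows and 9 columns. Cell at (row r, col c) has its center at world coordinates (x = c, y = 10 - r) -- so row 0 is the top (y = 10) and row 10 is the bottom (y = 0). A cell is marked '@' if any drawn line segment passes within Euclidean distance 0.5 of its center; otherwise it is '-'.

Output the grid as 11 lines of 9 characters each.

Answer: ---------
---------
---------
---------
---------
--@------
--@------
@@@------
@-@------
@-@------
@@@@-----

Derivation:
Segment 0: (2,5) -> (2,0)
Segment 1: (2,0) -> (3,0)
Segment 2: (3,0) -> (-0,-0)
Segment 3: (-0,-0) -> (0,3)
Segment 4: (0,3) -> (1,3)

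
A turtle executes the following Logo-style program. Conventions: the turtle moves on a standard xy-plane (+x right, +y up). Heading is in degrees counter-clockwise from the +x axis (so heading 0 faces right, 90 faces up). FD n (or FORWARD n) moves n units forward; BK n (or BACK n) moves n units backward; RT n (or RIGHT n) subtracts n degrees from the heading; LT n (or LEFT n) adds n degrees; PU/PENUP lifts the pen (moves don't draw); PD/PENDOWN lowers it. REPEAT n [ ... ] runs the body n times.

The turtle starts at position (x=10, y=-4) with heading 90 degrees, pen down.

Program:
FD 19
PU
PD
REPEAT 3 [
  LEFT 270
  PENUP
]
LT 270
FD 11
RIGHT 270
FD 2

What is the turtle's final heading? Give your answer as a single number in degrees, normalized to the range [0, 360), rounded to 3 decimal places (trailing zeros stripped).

Answer: 180

Derivation:
Executing turtle program step by step:
Start: pos=(10,-4), heading=90, pen down
FD 19: (10,-4) -> (10,15) [heading=90, draw]
PU: pen up
PD: pen down
REPEAT 3 [
  -- iteration 1/3 --
  LT 270: heading 90 -> 0
  PU: pen up
  -- iteration 2/3 --
  LT 270: heading 0 -> 270
  PU: pen up
  -- iteration 3/3 --
  LT 270: heading 270 -> 180
  PU: pen up
]
LT 270: heading 180 -> 90
FD 11: (10,15) -> (10,26) [heading=90, move]
RT 270: heading 90 -> 180
FD 2: (10,26) -> (8,26) [heading=180, move]
Final: pos=(8,26), heading=180, 1 segment(s) drawn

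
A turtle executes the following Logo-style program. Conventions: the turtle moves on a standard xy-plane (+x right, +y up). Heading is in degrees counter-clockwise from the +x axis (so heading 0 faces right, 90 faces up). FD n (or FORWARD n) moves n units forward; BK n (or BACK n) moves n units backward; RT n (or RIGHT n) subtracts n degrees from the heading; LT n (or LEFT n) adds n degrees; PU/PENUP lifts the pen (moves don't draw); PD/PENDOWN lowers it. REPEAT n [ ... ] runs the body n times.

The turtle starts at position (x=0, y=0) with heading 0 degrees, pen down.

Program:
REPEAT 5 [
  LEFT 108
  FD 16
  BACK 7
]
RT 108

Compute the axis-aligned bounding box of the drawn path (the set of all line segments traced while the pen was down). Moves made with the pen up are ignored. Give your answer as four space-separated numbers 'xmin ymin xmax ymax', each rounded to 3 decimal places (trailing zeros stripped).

Executing turtle program step by step:
Start: pos=(0,0), heading=0, pen down
REPEAT 5 [
  -- iteration 1/5 --
  LT 108: heading 0 -> 108
  FD 16: (0,0) -> (-4.944,15.217) [heading=108, draw]
  BK 7: (-4.944,15.217) -> (-2.781,8.56) [heading=108, draw]
  -- iteration 2/5 --
  LT 108: heading 108 -> 216
  FD 16: (-2.781,8.56) -> (-15.725,-0.845) [heading=216, draw]
  BK 7: (-15.725,-0.845) -> (-10.062,3.269) [heading=216, draw]
  -- iteration 3/5 --
  LT 108: heading 216 -> 324
  FD 16: (-10.062,3.269) -> (2.882,-6.135) [heading=324, draw]
  BK 7: (2.882,-6.135) -> (-2.781,-2.021) [heading=324, draw]
  -- iteration 4/5 --
  LT 108: heading 324 -> 72
  FD 16: (-2.781,-2.021) -> (2.163,13.196) [heading=72, draw]
  BK 7: (2.163,13.196) -> (0,6.539) [heading=72, draw]
  -- iteration 5/5 --
  LT 108: heading 72 -> 180
  FD 16: (0,6.539) -> (-16,6.539) [heading=180, draw]
  BK 7: (-16,6.539) -> (-9,6.539) [heading=180, draw]
]
RT 108: heading 180 -> 72
Final: pos=(-9,6.539), heading=72, 10 segment(s) drawn

Segment endpoints: x in {-16, -15.725, -10.062, -9, -4.944, -2.781, -2.781, 0, 0, 2.163, 2.882}, y in {-6.135, -2.021, -0.845, 0, 3.269, 6.539, 6.539, 6.539, 8.56, 13.196, 15.217}
xmin=-16, ymin=-6.135, xmax=2.882, ymax=15.217

Answer: -16 -6.135 2.882 15.217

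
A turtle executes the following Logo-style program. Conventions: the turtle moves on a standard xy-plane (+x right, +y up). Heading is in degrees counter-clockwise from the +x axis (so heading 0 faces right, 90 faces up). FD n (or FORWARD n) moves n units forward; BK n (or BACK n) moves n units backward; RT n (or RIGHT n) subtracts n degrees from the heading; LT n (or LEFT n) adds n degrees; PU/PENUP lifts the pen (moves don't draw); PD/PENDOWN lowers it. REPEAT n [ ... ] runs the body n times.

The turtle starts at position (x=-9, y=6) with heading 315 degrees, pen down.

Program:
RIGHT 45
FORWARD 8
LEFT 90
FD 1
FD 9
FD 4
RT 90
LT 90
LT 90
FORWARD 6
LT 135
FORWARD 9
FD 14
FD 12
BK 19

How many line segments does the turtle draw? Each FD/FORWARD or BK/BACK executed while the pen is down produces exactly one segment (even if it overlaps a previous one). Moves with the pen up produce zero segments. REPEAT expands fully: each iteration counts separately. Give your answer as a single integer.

Executing turtle program step by step:
Start: pos=(-9,6), heading=315, pen down
RT 45: heading 315 -> 270
FD 8: (-9,6) -> (-9,-2) [heading=270, draw]
LT 90: heading 270 -> 0
FD 1: (-9,-2) -> (-8,-2) [heading=0, draw]
FD 9: (-8,-2) -> (1,-2) [heading=0, draw]
FD 4: (1,-2) -> (5,-2) [heading=0, draw]
RT 90: heading 0 -> 270
LT 90: heading 270 -> 0
LT 90: heading 0 -> 90
FD 6: (5,-2) -> (5,4) [heading=90, draw]
LT 135: heading 90 -> 225
FD 9: (5,4) -> (-1.364,-2.364) [heading=225, draw]
FD 14: (-1.364,-2.364) -> (-11.263,-12.263) [heading=225, draw]
FD 12: (-11.263,-12.263) -> (-19.749,-20.749) [heading=225, draw]
BK 19: (-19.749,-20.749) -> (-6.314,-7.314) [heading=225, draw]
Final: pos=(-6.314,-7.314), heading=225, 9 segment(s) drawn
Segments drawn: 9

Answer: 9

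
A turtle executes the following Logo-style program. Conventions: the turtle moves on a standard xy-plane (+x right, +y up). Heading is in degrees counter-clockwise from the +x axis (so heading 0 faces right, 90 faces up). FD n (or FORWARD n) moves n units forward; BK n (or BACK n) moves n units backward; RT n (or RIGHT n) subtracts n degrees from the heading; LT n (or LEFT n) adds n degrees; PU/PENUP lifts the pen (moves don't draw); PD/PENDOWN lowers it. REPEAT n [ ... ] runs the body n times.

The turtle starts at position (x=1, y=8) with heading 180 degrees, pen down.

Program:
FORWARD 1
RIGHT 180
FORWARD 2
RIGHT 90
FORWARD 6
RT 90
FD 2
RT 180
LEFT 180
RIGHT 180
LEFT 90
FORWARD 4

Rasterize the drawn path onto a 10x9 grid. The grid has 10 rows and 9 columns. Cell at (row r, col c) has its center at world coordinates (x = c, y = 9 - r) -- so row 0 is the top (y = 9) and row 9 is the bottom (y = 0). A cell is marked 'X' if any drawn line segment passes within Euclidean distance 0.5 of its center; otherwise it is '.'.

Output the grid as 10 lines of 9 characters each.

Answer: .........
XXX......
..X......
X.X......
X.X......
X.X......
X.X......
XXX......
.........
.........

Derivation:
Segment 0: (1,8) -> (0,8)
Segment 1: (0,8) -> (2,8)
Segment 2: (2,8) -> (2,2)
Segment 3: (2,2) -> (0,2)
Segment 4: (0,2) -> (-0,6)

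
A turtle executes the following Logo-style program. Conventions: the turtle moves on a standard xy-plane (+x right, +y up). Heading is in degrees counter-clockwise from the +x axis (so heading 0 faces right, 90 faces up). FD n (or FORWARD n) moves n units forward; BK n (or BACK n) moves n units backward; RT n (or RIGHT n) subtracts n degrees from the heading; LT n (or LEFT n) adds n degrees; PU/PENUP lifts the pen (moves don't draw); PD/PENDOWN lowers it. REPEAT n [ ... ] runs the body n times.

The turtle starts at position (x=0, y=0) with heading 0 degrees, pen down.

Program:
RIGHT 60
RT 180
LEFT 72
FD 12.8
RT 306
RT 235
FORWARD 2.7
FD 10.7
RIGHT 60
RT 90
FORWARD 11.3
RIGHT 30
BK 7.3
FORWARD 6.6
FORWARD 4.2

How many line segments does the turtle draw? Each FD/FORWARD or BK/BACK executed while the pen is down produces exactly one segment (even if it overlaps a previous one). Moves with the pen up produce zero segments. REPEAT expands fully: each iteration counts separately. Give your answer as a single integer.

Executing turtle program step by step:
Start: pos=(0,0), heading=0, pen down
RT 60: heading 0 -> 300
RT 180: heading 300 -> 120
LT 72: heading 120 -> 192
FD 12.8: (0,0) -> (-12.52,-2.661) [heading=192, draw]
RT 306: heading 192 -> 246
RT 235: heading 246 -> 11
FD 2.7: (-12.52,-2.661) -> (-9.87,-2.146) [heading=11, draw]
FD 10.7: (-9.87,-2.146) -> (0.634,-0.104) [heading=11, draw]
RT 60: heading 11 -> 311
RT 90: heading 311 -> 221
FD 11.3: (0.634,-0.104) -> (-7.895,-7.518) [heading=221, draw]
RT 30: heading 221 -> 191
BK 7.3: (-7.895,-7.518) -> (-0.729,-6.125) [heading=191, draw]
FD 6.6: (-0.729,-6.125) -> (-7.208,-7.384) [heading=191, draw]
FD 4.2: (-7.208,-7.384) -> (-11.33,-8.186) [heading=191, draw]
Final: pos=(-11.33,-8.186), heading=191, 7 segment(s) drawn
Segments drawn: 7

Answer: 7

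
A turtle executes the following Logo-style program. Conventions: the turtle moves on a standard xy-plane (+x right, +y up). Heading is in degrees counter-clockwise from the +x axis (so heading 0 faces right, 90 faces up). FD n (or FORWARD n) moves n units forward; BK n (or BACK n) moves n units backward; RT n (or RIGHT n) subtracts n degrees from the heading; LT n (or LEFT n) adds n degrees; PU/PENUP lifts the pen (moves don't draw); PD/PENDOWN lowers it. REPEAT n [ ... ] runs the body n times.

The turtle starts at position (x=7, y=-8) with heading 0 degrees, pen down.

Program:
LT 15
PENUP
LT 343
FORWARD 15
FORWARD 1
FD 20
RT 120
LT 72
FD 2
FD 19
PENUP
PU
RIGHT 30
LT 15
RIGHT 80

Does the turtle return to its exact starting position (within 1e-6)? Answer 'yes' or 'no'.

Answer: no

Derivation:
Executing turtle program step by step:
Start: pos=(7,-8), heading=0, pen down
LT 15: heading 0 -> 15
PU: pen up
LT 343: heading 15 -> 358
FD 15: (7,-8) -> (21.991,-8.523) [heading=358, move]
FD 1: (21.991,-8.523) -> (22.99,-8.558) [heading=358, move]
FD 20: (22.99,-8.558) -> (42.978,-9.256) [heading=358, move]
RT 120: heading 358 -> 238
LT 72: heading 238 -> 310
FD 2: (42.978,-9.256) -> (44.264,-10.788) [heading=310, move]
FD 19: (44.264,-10.788) -> (56.477,-25.343) [heading=310, move]
PU: pen up
PU: pen up
RT 30: heading 310 -> 280
LT 15: heading 280 -> 295
RT 80: heading 295 -> 215
Final: pos=(56.477,-25.343), heading=215, 0 segment(s) drawn

Start position: (7, -8)
Final position: (56.477, -25.343)
Distance = 52.428; >= 1e-6 -> NOT closed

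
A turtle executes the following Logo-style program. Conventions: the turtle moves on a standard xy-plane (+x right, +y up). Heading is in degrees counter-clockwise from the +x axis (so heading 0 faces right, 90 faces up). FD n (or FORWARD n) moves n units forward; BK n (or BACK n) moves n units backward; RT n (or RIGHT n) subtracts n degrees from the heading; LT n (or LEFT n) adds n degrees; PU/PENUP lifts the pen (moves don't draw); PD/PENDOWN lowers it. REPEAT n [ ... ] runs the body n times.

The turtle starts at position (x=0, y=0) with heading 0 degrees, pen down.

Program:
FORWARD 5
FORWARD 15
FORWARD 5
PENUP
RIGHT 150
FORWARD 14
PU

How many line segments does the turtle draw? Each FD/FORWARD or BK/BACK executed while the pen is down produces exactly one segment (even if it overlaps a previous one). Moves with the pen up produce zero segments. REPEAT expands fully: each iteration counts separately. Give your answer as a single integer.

Answer: 3

Derivation:
Executing turtle program step by step:
Start: pos=(0,0), heading=0, pen down
FD 5: (0,0) -> (5,0) [heading=0, draw]
FD 15: (5,0) -> (20,0) [heading=0, draw]
FD 5: (20,0) -> (25,0) [heading=0, draw]
PU: pen up
RT 150: heading 0 -> 210
FD 14: (25,0) -> (12.876,-7) [heading=210, move]
PU: pen up
Final: pos=(12.876,-7), heading=210, 3 segment(s) drawn
Segments drawn: 3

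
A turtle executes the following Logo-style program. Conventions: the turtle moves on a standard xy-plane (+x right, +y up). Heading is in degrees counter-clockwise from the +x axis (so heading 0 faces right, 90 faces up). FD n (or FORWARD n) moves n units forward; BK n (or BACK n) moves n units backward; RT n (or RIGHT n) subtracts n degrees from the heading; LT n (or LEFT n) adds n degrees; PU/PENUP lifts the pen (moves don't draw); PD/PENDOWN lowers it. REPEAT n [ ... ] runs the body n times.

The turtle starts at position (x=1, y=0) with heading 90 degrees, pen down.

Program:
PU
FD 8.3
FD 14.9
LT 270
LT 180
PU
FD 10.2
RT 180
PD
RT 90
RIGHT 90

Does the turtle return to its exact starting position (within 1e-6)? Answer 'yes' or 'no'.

Answer: no

Derivation:
Executing turtle program step by step:
Start: pos=(1,0), heading=90, pen down
PU: pen up
FD 8.3: (1,0) -> (1,8.3) [heading=90, move]
FD 14.9: (1,8.3) -> (1,23.2) [heading=90, move]
LT 270: heading 90 -> 0
LT 180: heading 0 -> 180
PU: pen up
FD 10.2: (1,23.2) -> (-9.2,23.2) [heading=180, move]
RT 180: heading 180 -> 0
PD: pen down
RT 90: heading 0 -> 270
RT 90: heading 270 -> 180
Final: pos=(-9.2,23.2), heading=180, 0 segment(s) drawn

Start position: (1, 0)
Final position: (-9.2, 23.2)
Distance = 25.343; >= 1e-6 -> NOT closed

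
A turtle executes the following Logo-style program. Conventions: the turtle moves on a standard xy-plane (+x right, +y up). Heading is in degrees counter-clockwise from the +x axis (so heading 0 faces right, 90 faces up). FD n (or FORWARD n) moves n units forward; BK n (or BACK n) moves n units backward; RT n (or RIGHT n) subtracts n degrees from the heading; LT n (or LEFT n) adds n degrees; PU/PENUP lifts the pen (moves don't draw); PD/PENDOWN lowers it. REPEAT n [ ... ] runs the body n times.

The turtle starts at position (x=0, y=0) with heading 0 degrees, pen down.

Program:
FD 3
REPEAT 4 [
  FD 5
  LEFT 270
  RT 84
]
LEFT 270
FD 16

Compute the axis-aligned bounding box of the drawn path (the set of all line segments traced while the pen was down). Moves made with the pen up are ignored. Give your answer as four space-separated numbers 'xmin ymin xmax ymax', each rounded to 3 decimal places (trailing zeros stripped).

Executing turtle program step by step:
Start: pos=(0,0), heading=0, pen down
FD 3: (0,0) -> (3,0) [heading=0, draw]
REPEAT 4 [
  -- iteration 1/4 --
  FD 5: (3,0) -> (8,0) [heading=0, draw]
  LT 270: heading 0 -> 270
  RT 84: heading 270 -> 186
  -- iteration 2/4 --
  FD 5: (8,0) -> (3.027,-0.523) [heading=186, draw]
  LT 270: heading 186 -> 96
  RT 84: heading 96 -> 12
  -- iteration 3/4 --
  FD 5: (3.027,-0.523) -> (7.918,0.517) [heading=12, draw]
  LT 270: heading 12 -> 282
  RT 84: heading 282 -> 198
  -- iteration 4/4 --
  FD 5: (7.918,0.517) -> (3.163,-1.028) [heading=198, draw]
  LT 270: heading 198 -> 108
  RT 84: heading 108 -> 24
]
LT 270: heading 24 -> 294
FD 16: (3.163,-1.028) -> (9.671,-15.645) [heading=294, draw]
Final: pos=(9.671,-15.645), heading=294, 6 segment(s) drawn

Segment endpoints: x in {0, 3, 3.027, 3.163, 7.918, 8, 9.671}, y in {-15.645, -1.028, -0.523, 0, 0.517}
xmin=0, ymin=-15.645, xmax=9.671, ymax=0.517

Answer: 0 -15.645 9.671 0.517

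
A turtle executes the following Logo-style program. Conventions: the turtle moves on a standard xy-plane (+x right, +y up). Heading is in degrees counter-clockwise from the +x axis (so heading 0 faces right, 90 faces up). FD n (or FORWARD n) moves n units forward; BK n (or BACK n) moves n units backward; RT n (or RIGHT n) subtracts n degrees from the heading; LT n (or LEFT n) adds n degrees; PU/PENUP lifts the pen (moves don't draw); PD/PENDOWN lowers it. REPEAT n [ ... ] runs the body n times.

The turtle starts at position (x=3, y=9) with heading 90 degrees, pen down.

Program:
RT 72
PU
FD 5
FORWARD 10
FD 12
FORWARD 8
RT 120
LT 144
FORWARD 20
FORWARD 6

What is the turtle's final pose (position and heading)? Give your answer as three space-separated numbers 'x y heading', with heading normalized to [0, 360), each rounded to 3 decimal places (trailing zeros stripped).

Answer: 55.609 37.213 42

Derivation:
Executing turtle program step by step:
Start: pos=(3,9), heading=90, pen down
RT 72: heading 90 -> 18
PU: pen up
FD 5: (3,9) -> (7.755,10.545) [heading=18, move]
FD 10: (7.755,10.545) -> (17.266,13.635) [heading=18, move]
FD 12: (17.266,13.635) -> (28.679,17.343) [heading=18, move]
FD 8: (28.679,17.343) -> (36.287,19.816) [heading=18, move]
RT 120: heading 18 -> 258
LT 144: heading 258 -> 42
FD 20: (36.287,19.816) -> (51.15,33.198) [heading=42, move]
FD 6: (51.15,33.198) -> (55.609,37.213) [heading=42, move]
Final: pos=(55.609,37.213), heading=42, 0 segment(s) drawn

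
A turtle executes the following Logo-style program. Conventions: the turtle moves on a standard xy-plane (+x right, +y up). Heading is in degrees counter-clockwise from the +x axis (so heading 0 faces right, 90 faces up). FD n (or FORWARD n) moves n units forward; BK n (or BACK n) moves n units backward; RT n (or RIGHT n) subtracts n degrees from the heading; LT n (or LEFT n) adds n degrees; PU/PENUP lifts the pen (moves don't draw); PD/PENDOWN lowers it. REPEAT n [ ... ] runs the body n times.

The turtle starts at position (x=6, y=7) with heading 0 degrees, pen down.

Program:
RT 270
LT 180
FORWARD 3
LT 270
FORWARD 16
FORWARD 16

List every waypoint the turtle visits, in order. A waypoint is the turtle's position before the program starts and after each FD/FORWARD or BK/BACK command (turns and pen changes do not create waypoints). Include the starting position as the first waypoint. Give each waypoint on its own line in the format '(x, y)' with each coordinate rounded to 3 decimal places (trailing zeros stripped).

Executing turtle program step by step:
Start: pos=(6,7), heading=0, pen down
RT 270: heading 0 -> 90
LT 180: heading 90 -> 270
FD 3: (6,7) -> (6,4) [heading=270, draw]
LT 270: heading 270 -> 180
FD 16: (6,4) -> (-10,4) [heading=180, draw]
FD 16: (-10,4) -> (-26,4) [heading=180, draw]
Final: pos=(-26,4), heading=180, 3 segment(s) drawn
Waypoints (4 total):
(6, 7)
(6, 4)
(-10, 4)
(-26, 4)

Answer: (6, 7)
(6, 4)
(-10, 4)
(-26, 4)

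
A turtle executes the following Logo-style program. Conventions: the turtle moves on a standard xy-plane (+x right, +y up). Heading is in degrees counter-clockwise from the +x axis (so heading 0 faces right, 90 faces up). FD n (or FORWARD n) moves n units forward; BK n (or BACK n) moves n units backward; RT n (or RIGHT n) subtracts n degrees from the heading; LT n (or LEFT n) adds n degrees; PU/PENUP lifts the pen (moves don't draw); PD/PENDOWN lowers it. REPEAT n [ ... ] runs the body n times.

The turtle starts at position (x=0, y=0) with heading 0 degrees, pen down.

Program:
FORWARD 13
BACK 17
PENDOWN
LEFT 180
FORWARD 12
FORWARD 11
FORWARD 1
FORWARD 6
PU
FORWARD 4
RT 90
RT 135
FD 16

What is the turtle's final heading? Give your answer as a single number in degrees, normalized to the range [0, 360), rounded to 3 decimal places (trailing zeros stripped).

Executing turtle program step by step:
Start: pos=(0,0), heading=0, pen down
FD 13: (0,0) -> (13,0) [heading=0, draw]
BK 17: (13,0) -> (-4,0) [heading=0, draw]
PD: pen down
LT 180: heading 0 -> 180
FD 12: (-4,0) -> (-16,0) [heading=180, draw]
FD 11: (-16,0) -> (-27,0) [heading=180, draw]
FD 1: (-27,0) -> (-28,0) [heading=180, draw]
FD 6: (-28,0) -> (-34,0) [heading=180, draw]
PU: pen up
FD 4: (-34,0) -> (-38,0) [heading=180, move]
RT 90: heading 180 -> 90
RT 135: heading 90 -> 315
FD 16: (-38,0) -> (-26.686,-11.314) [heading=315, move]
Final: pos=(-26.686,-11.314), heading=315, 6 segment(s) drawn

Answer: 315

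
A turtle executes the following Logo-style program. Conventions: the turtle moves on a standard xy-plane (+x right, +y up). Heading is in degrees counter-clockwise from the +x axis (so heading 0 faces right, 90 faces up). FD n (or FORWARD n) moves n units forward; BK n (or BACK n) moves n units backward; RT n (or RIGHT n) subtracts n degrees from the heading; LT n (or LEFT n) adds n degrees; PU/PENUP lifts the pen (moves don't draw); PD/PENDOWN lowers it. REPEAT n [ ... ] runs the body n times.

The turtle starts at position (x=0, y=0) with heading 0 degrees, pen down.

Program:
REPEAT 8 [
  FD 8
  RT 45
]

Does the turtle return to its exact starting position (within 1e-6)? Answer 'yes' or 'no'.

Executing turtle program step by step:
Start: pos=(0,0), heading=0, pen down
REPEAT 8 [
  -- iteration 1/8 --
  FD 8: (0,0) -> (8,0) [heading=0, draw]
  RT 45: heading 0 -> 315
  -- iteration 2/8 --
  FD 8: (8,0) -> (13.657,-5.657) [heading=315, draw]
  RT 45: heading 315 -> 270
  -- iteration 3/8 --
  FD 8: (13.657,-5.657) -> (13.657,-13.657) [heading=270, draw]
  RT 45: heading 270 -> 225
  -- iteration 4/8 --
  FD 8: (13.657,-13.657) -> (8,-19.314) [heading=225, draw]
  RT 45: heading 225 -> 180
  -- iteration 5/8 --
  FD 8: (8,-19.314) -> (0,-19.314) [heading=180, draw]
  RT 45: heading 180 -> 135
  -- iteration 6/8 --
  FD 8: (0,-19.314) -> (-5.657,-13.657) [heading=135, draw]
  RT 45: heading 135 -> 90
  -- iteration 7/8 --
  FD 8: (-5.657,-13.657) -> (-5.657,-5.657) [heading=90, draw]
  RT 45: heading 90 -> 45
  -- iteration 8/8 --
  FD 8: (-5.657,-5.657) -> (0,0) [heading=45, draw]
  RT 45: heading 45 -> 0
]
Final: pos=(0,0), heading=0, 8 segment(s) drawn

Start position: (0, 0)
Final position: (0, 0)
Distance = 0; < 1e-6 -> CLOSED

Answer: yes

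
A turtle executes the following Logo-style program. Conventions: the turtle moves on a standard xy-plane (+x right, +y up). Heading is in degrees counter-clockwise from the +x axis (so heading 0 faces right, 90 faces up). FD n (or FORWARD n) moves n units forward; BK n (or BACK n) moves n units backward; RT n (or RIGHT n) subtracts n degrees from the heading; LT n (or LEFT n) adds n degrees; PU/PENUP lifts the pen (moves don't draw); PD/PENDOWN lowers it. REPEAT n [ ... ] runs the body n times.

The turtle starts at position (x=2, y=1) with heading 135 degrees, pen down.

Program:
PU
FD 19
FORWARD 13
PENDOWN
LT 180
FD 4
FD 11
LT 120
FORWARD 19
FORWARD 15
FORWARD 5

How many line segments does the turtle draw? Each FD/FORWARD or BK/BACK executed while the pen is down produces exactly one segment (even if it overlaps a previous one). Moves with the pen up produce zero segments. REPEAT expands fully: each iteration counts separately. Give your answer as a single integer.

Executing turtle program step by step:
Start: pos=(2,1), heading=135, pen down
PU: pen up
FD 19: (2,1) -> (-11.435,14.435) [heading=135, move]
FD 13: (-11.435,14.435) -> (-20.627,23.627) [heading=135, move]
PD: pen down
LT 180: heading 135 -> 315
FD 4: (-20.627,23.627) -> (-17.799,20.799) [heading=315, draw]
FD 11: (-17.799,20.799) -> (-10.021,13.021) [heading=315, draw]
LT 120: heading 315 -> 75
FD 19: (-10.021,13.021) -> (-5.103,31.373) [heading=75, draw]
FD 15: (-5.103,31.373) -> (-1.221,45.862) [heading=75, draw]
FD 5: (-1.221,45.862) -> (0.073,50.692) [heading=75, draw]
Final: pos=(0.073,50.692), heading=75, 5 segment(s) drawn
Segments drawn: 5

Answer: 5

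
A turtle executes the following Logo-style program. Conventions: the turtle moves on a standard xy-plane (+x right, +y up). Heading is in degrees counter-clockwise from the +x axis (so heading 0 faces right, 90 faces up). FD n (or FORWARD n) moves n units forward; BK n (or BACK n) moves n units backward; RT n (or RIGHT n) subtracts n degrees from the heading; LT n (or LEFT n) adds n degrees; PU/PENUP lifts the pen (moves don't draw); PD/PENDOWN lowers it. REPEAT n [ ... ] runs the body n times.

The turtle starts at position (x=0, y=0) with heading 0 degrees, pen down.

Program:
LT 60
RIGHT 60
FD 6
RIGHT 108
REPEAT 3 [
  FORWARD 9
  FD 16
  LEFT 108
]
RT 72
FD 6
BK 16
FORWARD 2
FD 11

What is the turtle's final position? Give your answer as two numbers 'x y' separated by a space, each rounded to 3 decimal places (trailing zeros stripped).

Executing turtle program step by step:
Start: pos=(0,0), heading=0, pen down
LT 60: heading 0 -> 60
RT 60: heading 60 -> 0
FD 6: (0,0) -> (6,0) [heading=0, draw]
RT 108: heading 0 -> 252
REPEAT 3 [
  -- iteration 1/3 --
  FD 9: (6,0) -> (3.219,-8.56) [heading=252, draw]
  FD 16: (3.219,-8.56) -> (-1.725,-23.776) [heading=252, draw]
  LT 108: heading 252 -> 0
  -- iteration 2/3 --
  FD 9: (-1.725,-23.776) -> (7.275,-23.776) [heading=0, draw]
  FD 16: (7.275,-23.776) -> (23.275,-23.776) [heading=0, draw]
  LT 108: heading 0 -> 108
  -- iteration 3/3 --
  FD 9: (23.275,-23.776) -> (20.493,-15.217) [heading=108, draw]
  FD 16: (20.493,-15.217) -> (15.549,0) [heading=108, draw]
  LT 108: heading 108 -> 216
]
RT 72: heading 216 -> 144
FD 6: (15.549,0) -> (10.695,3.527) [heading=144, draw]
BK 16: (10.695,3.527) -> (23.639,-5.878) [heading=144, draw]
FD 2: (23.639,-5.878) -> (22.021,-4.702) [heading=144, draw]
FD 11: (22.021,-4.702) -> (13.122,1.763) [heading=144, draw]
Final: pos=(13.122,1.763), heading=144, 11 segment(s) drawn

Answer: 13.122 1.763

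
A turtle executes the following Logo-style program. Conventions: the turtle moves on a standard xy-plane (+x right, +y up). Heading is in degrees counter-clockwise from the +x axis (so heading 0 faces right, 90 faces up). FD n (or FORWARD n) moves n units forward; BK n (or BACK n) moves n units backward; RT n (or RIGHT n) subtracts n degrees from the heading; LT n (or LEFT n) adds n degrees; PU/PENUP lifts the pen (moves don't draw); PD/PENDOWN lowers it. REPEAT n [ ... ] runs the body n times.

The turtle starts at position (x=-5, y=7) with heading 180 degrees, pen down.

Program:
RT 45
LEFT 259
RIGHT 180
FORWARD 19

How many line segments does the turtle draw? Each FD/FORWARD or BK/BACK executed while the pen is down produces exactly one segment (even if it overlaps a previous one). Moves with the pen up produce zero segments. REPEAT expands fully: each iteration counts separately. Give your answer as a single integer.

Answer: 1

Derivation:
Executing turtle program step by step:
Start: pos=(-5,7), heading=180, pen down
RT 45: heading 180 -> 135
LT 259: heading 135 -> 34
RT 180: heading 34 -> 214
FD 19: (-5,7) -> (-20.752,-3.625) [heading=214, draw]
Final: pos=(-20.752,-3.625), heading=214, 1 segment(s) drawn
Segments drawn: 1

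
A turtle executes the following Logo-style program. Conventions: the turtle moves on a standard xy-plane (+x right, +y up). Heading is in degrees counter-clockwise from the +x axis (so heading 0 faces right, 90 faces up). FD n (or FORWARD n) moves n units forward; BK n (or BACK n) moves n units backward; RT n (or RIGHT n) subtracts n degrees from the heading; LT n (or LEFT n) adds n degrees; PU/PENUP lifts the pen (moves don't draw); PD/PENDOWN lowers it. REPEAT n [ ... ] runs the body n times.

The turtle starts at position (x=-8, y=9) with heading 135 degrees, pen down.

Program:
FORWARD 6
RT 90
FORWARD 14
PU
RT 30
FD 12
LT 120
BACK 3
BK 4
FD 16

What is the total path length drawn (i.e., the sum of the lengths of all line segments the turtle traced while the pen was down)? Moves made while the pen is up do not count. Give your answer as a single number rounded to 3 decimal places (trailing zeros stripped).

Executing turtle program step by step:
Start: pos=(-8,9), heading=135, pen down
FD 6: (-8,9) -> (-12.243,13.243) [heading=135, draw]
RT 90: heading 135 -> 45
FD 14: (-12.243,13.243) -> (-2.343,23.142) [heading=45, draw]
PU: pen up
RT 30: heading 45 -> 15
FD 12: (-2.343,23.142) -> (9.248,26.248) [heading=15, move]
LT 120: heading 15 -> 135
BK 3: (9.248,26.248) -> (11.369,24.127) [heading=135, move]
BK 4: (11.369,24.127) -> (14.198,21.298) [heading=135, move]
FD 16: (14.198,21.298) -> (2.884,32.612) [heading=135, move]
Final: pos=(2.884,32.612), heading=135, 2 segment(s) drawn

Segment lengths:
  seg 1: (-8,9) -> (-12.243,13.243), length = 6
  seg 2: (-12.243,13.243) -> (-2.343,23.142), length = 14
Total = 20

Answer: 20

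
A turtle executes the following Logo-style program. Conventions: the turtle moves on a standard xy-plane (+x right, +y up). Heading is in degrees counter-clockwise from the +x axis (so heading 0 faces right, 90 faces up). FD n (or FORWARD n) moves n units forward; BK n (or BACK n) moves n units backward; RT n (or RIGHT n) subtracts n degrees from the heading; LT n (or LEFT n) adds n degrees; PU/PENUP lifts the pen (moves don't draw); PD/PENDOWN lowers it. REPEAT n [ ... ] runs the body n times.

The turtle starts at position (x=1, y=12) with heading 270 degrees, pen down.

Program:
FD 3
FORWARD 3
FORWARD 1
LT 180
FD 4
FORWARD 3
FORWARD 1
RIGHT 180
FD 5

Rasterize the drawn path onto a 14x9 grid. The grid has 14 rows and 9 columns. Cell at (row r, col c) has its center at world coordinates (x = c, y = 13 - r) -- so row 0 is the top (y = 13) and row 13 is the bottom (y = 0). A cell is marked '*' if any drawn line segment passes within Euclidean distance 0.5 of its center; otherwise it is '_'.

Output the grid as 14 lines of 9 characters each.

Answer: _*_______
_*_______
_*_______
_*_______
_*_______
_*_______
_*_______
_*_______
_*_______
_________
_________
_________
_________
_________

Derivation:
Segment 0: (1,12) -> (1,9)
Segment 1: (1,9) -> (1,6)
Segment 2: (1,6) -> (1,5)
Segment 3: (1,5) -> (1,9)
Segment 4: (1,9) -> (1,12)
Segment 5: (1,12) -> (1,13)
Segment 6: (1,13) -> (1,8)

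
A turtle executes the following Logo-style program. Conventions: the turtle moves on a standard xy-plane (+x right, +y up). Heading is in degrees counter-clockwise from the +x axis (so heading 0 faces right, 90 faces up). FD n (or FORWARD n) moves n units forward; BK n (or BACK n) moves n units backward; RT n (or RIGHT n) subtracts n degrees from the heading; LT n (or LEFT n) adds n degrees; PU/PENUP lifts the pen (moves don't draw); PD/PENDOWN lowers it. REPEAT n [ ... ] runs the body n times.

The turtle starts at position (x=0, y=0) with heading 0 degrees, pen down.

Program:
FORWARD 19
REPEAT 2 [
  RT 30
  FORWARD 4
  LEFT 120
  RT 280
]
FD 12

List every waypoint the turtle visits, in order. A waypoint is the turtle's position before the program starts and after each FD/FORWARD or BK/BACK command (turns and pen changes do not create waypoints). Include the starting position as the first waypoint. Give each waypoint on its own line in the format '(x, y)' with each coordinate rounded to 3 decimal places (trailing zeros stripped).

Executing turtle program step by step:
Start: pos=(0,0), heading=0, pen down
FD 19: (0,0) -> (19,0) [heading=0, draw]
REPEAT 2 [
  -- iteration 1/2 --
  RT 30: heading 0 -> 330
  FD 4: (19,0) -> (22.464,-2) [heading=330, draw]
  LT 120: heading 330 -> 90
  RT 280: heading 90 -> 170
  -- iteration 2/2 --
  RT 30: heading 170 -> 140
  FD 4: (22.464,-2) -> (19.4,0.571) [heading=140, draw]
  LT 120: heading 140 -> 260
  RT 280: heading 260 -> 340
]
FD 12: (19.4,0.571) -> (30.676,-3.533) [heading=340, draw]
Final: pos=(30.676,-3.533), heading=340, 4 segment(s) drawn
Waypoints (5 total):
(0, 0)
(19, 0)
(22.464, -2)
(19.4, 0.571)
(30.676, -3.533)

Answer: (0, 0)
(19, 0)
(22.464, -2)
(19.4, 0.571)
(30.676, -3.533)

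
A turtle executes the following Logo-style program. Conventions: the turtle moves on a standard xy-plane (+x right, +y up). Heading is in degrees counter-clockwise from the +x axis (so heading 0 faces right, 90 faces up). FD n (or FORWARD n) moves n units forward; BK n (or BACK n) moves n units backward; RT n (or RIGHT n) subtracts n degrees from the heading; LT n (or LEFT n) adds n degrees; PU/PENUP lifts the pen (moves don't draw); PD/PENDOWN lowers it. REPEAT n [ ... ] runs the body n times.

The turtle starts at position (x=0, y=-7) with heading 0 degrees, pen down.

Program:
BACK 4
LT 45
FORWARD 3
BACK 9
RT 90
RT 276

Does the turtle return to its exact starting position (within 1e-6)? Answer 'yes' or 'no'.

Executing turtle program step by step:
Start: pos=(0,-7), heading=0, pen down
BK 4: (0,-7) -> (-4,-7) [heading=0, draw]
LT 45: heading 0 -> 45
FD 3: (-4,-7) -> (-1.879,-4.879) [heading=45, draw]
BK 9: (-1.879,-4.879) -> (-8.243,-11.243) [heading=45, draw]
RT 90: heading 45 -> 315
RT 276: heading 315 -> 39
Final: pos=(-8.243,-11.243), heading=39, 3 segment(s) drawn

Start position: (0, -7)
Final position: (-8.243, -11.243)
Distance = 9.27; >= 1e-6 -> NOT closed

Answer: no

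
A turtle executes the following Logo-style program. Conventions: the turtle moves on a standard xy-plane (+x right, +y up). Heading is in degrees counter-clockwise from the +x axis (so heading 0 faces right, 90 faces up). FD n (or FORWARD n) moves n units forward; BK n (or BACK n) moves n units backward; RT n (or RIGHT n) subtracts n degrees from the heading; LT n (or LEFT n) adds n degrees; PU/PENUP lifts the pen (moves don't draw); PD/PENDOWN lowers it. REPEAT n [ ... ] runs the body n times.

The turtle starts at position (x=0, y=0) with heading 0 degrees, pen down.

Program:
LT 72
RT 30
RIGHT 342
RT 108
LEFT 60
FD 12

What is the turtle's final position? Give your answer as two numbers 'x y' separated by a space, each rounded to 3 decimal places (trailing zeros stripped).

Answer: 11.738 2.495

Derivation:
Executing turtle program step by step:
Start: pos=(0,0), heading=0, pen down
LT 72: heading 0 -> 72
RT 30: heading 72 -> 42
RT 342: heading 42 -> 60
RT 108: heading 60 -> 312
LT 60: heading 312 -> 12
FD 12: (0,0) -> (11.738,2.495) [heading=12, draw]
Final: pos=(11.738,2.495), heading=12, 1 segment(s) drawn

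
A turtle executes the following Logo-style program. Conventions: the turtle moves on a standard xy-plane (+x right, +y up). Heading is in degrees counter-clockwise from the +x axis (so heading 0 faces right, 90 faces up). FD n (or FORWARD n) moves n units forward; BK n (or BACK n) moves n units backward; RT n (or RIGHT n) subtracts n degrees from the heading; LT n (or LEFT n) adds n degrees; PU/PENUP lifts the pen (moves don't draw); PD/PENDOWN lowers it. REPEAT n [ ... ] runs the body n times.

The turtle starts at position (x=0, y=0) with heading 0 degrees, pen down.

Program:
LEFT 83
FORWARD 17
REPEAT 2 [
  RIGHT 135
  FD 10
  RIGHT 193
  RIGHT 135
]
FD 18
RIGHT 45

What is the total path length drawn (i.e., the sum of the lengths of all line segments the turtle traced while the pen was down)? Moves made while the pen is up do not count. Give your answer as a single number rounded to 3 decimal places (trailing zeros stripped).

Executing turtle program step by step:
Start: pos=(0,0), heading=0, pen down
LT 83: heading 0 -> 83
FD 17: (0,0) -> (2.072,16.873) [heading=83, draw]
REPEAT 2 [
  -- iteration 1/2 --
  RT 135: heading 83 -> 308
  FD 10: (2.072,16.873) -> (8.228,8.993) [heading=308, draw]
  RT 193: heading 308 -> 115
  RT 135: heading 115 -> 340
  -- iteration 2/2 --
  RT 135: heading 340 -> 205
  FD 10: (8.228,8.993) -> (-0.835,4.767) [heading=205, draw]
  RT 193: heading 205 -> 12
  RT 135: heading 12 -> 237
]
FD 18: (-0.835,4.767) -> (-10.638,-10.329) [heading=237, draw]
RT 45: heading 237 -> 192
Final: pos=(-10.638,-10.329), heading=192, 4 segment(s) drawn

Segment lengths:
  seg 1: (0,0) -> (2.072,16.873), length = 17
  seg 2: (2.072,16.873) -> (8.228,8.993), length = 10
  seg 3: (8.228,8.993) -> (-0.835,4.767), length = 10
  seg 4: (-0.835,4.767) -> (-10.638,-10.329), length = 18
Total = 55

Answer: 55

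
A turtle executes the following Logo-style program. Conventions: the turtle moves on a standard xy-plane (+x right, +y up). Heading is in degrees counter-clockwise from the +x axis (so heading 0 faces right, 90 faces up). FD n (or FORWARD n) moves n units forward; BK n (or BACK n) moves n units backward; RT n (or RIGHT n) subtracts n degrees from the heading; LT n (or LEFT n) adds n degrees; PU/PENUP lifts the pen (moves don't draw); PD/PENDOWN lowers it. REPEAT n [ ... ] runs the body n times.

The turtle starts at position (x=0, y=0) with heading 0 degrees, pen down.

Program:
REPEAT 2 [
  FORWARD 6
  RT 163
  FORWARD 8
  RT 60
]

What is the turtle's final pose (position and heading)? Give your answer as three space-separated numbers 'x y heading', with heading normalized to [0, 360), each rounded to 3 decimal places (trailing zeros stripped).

Executing turtle program step by step:
Start: pos=(0,0), heading=0, pen down
REPEAT 2 [
  -- iteration 1/2 --
  FD 6: (0,0) -> (6,0) [heading=0, draw]
  RT 163: heading 0 -> 197
  FD 8: (6,0) -> (-1.65,-2.339) [heading=197, draw]
  RT 60: heading 197 -> 137
  -- iteration 2/2 --
  FD 6: (-1.65,-2.339) -> (-6.039,1.753) [heading=137, draw]
  RT 163: heading 137 -> 334
  FD 8: (-6.039,1.753) -> (1.152,-1.754) [heading=334, draw]
  RT 60: heading 334 -> 274
]
Final: pos=(1.152,-1.754), heading=274, 4 segment(s) drawn

Answer: 1.152 -1.754 274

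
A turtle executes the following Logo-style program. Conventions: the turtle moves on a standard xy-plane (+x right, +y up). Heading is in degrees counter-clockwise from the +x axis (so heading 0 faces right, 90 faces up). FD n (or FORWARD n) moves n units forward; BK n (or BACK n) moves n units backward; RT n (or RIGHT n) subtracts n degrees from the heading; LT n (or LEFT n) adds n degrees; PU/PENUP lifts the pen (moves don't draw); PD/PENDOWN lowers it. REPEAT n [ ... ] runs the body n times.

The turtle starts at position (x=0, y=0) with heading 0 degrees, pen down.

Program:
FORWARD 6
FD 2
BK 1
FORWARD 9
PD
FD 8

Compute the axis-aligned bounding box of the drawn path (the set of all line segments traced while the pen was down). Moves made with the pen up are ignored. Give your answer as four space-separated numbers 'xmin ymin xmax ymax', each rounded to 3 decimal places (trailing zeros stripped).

Answer: 0 0 24 0

Derivation:
Executing turtle program step by step:
Start: pos=(0,0), heading=0, pen down
FD 6: (0,0) -> (6,0) [heading=0, draw]
FD 2: (6,0) -> (8,0) [heading=0, draw]
BK 1: (8,0) -> (7,0) [heading=0, draw]
FD 9: (7,0) -> (16,0) [heading=0, draw]
PD: pen down
FD 8: (16,0) -> (24,0) [heading=0, draw]
Final: pos=(24,0), heading=0, 5 segment(s) drawn

Segment endpoints: x in {0, 6, 7, 8, 16, 24}, y in {0}
xmin=0, ymin=0, xmax=24, ymax=0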